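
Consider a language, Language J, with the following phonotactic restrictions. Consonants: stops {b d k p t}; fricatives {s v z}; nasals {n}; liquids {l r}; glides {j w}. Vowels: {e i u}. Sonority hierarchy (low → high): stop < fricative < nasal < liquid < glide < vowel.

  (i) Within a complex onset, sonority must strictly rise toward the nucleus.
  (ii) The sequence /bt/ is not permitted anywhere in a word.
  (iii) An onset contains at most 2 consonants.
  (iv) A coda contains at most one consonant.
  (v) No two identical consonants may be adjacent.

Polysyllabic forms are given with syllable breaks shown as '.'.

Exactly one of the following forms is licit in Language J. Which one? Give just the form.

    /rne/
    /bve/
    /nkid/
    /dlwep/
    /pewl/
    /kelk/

/bve/

/rne/ — violates constraint (i): syllable 1 onset /rn/: /r/ (liquid, 4) → /n/ (nasal, 3) does not rise → illicit
/bve/ — σ1 onset /bv/ (1→2 rises), coda /∅/ ok → licit
/nkid/ — violates constraint (i): syllable 1 onset /nk/: /n/ (nasal, 3) → /k/ (stop, 1) does not rise → illicit
/dlwep/ — violates constraint (iii): syllable 1 onset /dlw/ has 3 consonants (> 2) → illicit
/pewl/ — violates constraint (iv): syllable 1 coda /wl/ has 2 consonants (> 1) → illicit
/kelk/ — violates constraint (iv): syllable 1 coda /lk/ has 2 consonants (> 1) → illicit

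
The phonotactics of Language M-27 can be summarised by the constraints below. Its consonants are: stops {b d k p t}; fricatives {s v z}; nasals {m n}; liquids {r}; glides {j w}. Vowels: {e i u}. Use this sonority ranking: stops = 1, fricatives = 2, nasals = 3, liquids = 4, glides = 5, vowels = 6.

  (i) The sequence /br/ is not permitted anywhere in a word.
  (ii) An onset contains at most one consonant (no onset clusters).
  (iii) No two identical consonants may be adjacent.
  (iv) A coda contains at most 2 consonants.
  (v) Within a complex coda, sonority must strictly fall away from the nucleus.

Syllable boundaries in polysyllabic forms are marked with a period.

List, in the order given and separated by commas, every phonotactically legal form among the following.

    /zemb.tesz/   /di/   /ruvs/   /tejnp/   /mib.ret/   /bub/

/zemb.tesz/ — violates constraint (v): syllable 2 coda /sz/: /s/ (fricative, 2) → /z/ (fricative, 2) does not fall → phonotactically illegal
/di/ — σ1 onset /d/, coda /∅/ ok → phonotactically legal
/ruvs/ — violates constraint (v): syllable 1 coda /vs/: /v/ (fricative, 2) → /s/ (fricative, 2) does not fall → phonotactically illegal
/tejnp/ — violates constraint (iv): syllable 1 coda /jnp/ has 3 consonants (> 2) → phonotactically illegal
/mib.ret/ — violates constraint (i): contains banned sequence /br/ → phonotactically illegal
/bub/ — σ1 onset /b/, coda /b/ ok → phonotactically legal

/di/, /bub/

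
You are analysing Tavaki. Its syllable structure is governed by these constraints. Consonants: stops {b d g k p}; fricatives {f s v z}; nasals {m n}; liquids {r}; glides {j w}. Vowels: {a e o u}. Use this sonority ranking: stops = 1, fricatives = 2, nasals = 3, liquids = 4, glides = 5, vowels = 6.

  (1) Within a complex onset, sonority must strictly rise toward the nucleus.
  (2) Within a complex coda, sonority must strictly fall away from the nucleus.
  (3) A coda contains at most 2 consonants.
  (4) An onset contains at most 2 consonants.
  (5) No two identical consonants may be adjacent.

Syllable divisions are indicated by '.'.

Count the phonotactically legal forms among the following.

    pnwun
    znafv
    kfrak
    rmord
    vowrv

pnwun — violates constraint 4: syllable 1 onset /pnw/ has 3 consonants (> 2) → phonotactically illegal
znafv — violates constraint 2: syllable 1 coda /fv/: /f/ (fricative, 2) → /v/ (fricative, 2) does not fall → phonotactically illegal
kfrak — violates constraint 4: syllable 1 onset /kfr/ has 3 consonants (> 2) → phonotactically illegal
rmord — violates constraint 1: syllable 1 onset /rm/: /r/ (liquid, 4) → /m/ (nasal, 3) does not rise → phonotactically illegal
vowrv — violates constraint 3: syllable 1 coda /wrv/ has 3 consonants (> 2) → phonotactically illegal
No form is phonotactically legal → 0.

0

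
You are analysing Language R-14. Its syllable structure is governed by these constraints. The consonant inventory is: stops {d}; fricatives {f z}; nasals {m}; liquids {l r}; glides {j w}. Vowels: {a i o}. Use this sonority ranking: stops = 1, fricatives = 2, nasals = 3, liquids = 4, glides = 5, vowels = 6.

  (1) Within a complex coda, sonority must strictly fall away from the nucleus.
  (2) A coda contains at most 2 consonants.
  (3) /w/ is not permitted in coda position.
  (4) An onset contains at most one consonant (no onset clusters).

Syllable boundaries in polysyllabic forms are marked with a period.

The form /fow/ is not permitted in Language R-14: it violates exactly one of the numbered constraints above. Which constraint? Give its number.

3

/fow/: syllable 1 coda contains /w/.
This is a violation of constraint 3: "/w/ is not permitted in coda position."
The remaining constraints (1, 2, 4) are satisfied.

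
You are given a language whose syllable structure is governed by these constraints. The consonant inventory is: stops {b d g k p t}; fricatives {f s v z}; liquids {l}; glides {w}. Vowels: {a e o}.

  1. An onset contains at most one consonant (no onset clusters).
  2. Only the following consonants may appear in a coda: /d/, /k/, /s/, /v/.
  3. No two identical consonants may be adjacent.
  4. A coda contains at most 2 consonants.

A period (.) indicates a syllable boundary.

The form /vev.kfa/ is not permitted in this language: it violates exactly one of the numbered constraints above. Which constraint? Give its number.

1

/vev.kfa/: syllable 2 onset /kf/ has 2 consonants (> 1).
This is a violation of constraint 1: "An onset contains at most one consonant (no onset clusters)."
The remaining constraints (2, 3, 4) are satisfied.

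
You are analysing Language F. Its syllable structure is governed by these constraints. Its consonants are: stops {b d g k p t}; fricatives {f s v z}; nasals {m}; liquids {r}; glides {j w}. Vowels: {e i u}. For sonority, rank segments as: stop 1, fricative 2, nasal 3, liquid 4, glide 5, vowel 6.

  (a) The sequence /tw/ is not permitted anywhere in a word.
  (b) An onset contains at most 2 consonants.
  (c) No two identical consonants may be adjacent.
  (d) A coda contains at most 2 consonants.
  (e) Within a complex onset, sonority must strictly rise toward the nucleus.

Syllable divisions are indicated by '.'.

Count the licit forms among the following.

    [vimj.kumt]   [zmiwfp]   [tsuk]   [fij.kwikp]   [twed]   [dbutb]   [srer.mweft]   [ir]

5

[vimj.kumt] — σ1 onset /v/, coda /mj/ (2C) ok; σ2 onset /k/, coda /mt/ (2C) ok → licit
[zmiwfp] — violates constraint (d): syllable 1 coda /wfp/ has 3 consonants (> 2) → illicit
[tsuk] — σ1 onset /ts/ (1→2 rises), coda /k/ ok → licit
[fij.kwikp] — σ1 onset /f/, coda /j/ ok; σ2 onset /kw/ (1→5 rises), coda /kp/ (2C) ok → licit
[twed] — violates constraint (a): contains banned sequence /tw/ → illicit
[dbutb] — violates constraint (e): syllable 1 onset /db/: /d/ (stop, 1) → /b/ (stop, 1) does not rise → illicit
[srer.mweft] — σ1 onset /sr/ (2→4 rises), coda /r/ ok; σ2 onset /mw/ (3→5 rises), coda /ft/ (2C) ok → licit
[ir] — σ1 onset /∅/, coda /r/ ok → licit
Licit: [vimj.kumt], [tsuk], [fij.kwikp], [srer.mweft], [ir] → 5.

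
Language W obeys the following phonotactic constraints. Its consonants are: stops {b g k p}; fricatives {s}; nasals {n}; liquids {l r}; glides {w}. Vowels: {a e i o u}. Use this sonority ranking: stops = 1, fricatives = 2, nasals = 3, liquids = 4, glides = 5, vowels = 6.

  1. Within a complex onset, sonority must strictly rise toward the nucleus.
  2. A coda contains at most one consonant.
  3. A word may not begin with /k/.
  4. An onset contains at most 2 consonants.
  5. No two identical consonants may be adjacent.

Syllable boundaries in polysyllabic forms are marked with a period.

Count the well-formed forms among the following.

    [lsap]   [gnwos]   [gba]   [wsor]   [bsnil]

0

[lsap] — violates constraint 1: syllable 1 onset /ls/: /l/ (liquid, 4) → /s/ (fricative, 2) does not rise → ill-formed
[gnwos] — violates constraint 4: syllable 1 onset /gnw/ has 3 consonants (> 2) → ill-formed
[gba] — violates constraint 1: syllable 1 onset /gb/: /g/ (stop, 1) → /b/ (stop, 1) does not rise → ill-formed
[wsor] — violates constraint 1: syllable 1 onset /ws/: /w/ (glide, 5) → /s/ (fricative, 2) does not rise → ill-formed
[bsnil] — violates constraint 4: syllable 1 onset /bsn/ has 3 consonants (> 2) → ill-formed
No form is well-formed → 0.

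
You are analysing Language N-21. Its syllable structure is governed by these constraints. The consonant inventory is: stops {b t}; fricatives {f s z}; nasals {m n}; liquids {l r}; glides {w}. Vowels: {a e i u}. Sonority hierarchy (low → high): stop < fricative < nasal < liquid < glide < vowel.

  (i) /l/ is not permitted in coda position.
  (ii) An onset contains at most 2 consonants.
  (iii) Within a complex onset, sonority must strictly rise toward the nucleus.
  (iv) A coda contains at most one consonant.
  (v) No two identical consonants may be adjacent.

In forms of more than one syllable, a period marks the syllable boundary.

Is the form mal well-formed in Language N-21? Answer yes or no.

mal — violates constraint (i): syllable 1 coda contains /l/ → ill-formed

no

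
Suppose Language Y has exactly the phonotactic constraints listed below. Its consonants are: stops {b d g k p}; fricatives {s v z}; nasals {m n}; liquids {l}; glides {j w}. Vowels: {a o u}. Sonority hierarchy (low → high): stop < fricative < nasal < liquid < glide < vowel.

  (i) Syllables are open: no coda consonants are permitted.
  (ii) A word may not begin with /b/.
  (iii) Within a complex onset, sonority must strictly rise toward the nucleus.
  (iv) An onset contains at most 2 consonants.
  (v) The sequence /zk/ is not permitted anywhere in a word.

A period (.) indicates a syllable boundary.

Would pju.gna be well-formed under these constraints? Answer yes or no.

yes

pju.gna — σ1 onset /pj/ (1→5 rises), coda /∅/ ok; σ2 onset /gn/ (1→3 rises), coda /∅/ ok → well-formed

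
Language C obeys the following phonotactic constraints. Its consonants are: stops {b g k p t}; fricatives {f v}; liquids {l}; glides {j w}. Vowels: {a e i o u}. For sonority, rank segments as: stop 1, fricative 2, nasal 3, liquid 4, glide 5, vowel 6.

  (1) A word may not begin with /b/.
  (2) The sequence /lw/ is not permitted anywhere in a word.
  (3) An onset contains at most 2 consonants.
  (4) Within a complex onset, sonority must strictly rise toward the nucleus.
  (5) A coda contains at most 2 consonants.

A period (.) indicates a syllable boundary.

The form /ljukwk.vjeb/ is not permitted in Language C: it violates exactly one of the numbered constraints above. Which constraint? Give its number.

5

/ljukwk.vjeb/: syllable 1 coda /kwk/ has 3 consonants (> 2).
This is a violation of constraint 5: "A coda contains at most 2 consonants."
The remaining constraints (1, 2, 3, 4) are satisfied.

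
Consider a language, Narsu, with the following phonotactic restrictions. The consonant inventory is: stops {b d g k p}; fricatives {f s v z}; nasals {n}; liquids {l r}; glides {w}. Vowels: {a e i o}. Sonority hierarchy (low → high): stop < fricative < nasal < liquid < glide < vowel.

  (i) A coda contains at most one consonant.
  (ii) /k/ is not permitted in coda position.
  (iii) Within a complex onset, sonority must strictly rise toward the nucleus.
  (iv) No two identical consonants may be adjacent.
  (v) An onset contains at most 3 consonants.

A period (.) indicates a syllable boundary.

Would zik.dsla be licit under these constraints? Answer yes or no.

zik.dsla — violates constraint (ii): syllable 1 coda contains /k/ → illicit

no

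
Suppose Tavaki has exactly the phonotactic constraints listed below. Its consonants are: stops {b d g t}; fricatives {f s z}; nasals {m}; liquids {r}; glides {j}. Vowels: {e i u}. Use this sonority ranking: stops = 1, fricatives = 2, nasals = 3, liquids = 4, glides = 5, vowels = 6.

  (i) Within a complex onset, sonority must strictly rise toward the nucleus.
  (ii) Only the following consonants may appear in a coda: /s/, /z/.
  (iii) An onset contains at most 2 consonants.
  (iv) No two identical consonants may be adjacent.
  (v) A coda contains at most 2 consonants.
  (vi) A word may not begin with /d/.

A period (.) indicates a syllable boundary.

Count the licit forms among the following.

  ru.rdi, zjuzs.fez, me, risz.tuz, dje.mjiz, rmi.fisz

ru.rdi — violates constraint (i): syllable 2 onset /rd/: /r/ (liquid, 4) → /d/ (stop, 1) does not rise → illicit
zjuzs.fez — σ1 onset /zj/ (2→5 rises), coda /zs/ (2C) ok; σ2 onset /f/, coda /z/ ok → licit
me — σ1 onset /m/, coda /∅/ ok → licit
risz.tuz — σ1 onset /r/, coda /sz/ (2C) ok; σ2 onset /t/, coda /z/ ok → licit
dje.mjiz — violates constraint (vi): word begins with /d/ → illicit
rmi.fisz — violates constraint (i): syllable 1 onset /rm/: /r/ (liquid, 4) → /m/ (nasal, 3) does not rise → illicit
Licit: zjuzs.fez, me, risz.tuz → 3.

3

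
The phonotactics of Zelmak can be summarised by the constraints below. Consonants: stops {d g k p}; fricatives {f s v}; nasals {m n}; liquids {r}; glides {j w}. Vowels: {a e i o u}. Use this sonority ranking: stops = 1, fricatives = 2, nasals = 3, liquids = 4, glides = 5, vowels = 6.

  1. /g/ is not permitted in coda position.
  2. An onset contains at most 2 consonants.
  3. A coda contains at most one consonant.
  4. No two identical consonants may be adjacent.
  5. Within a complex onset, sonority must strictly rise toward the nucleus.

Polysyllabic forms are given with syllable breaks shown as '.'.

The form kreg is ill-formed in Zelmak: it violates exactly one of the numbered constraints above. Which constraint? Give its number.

kreg: syllable 1 coda contains /g/.
This is a violation of constraint 1: "/g/ is not permitted in coda position."
The remaining constraints (2, 3, 4, 5) are satisfied.

1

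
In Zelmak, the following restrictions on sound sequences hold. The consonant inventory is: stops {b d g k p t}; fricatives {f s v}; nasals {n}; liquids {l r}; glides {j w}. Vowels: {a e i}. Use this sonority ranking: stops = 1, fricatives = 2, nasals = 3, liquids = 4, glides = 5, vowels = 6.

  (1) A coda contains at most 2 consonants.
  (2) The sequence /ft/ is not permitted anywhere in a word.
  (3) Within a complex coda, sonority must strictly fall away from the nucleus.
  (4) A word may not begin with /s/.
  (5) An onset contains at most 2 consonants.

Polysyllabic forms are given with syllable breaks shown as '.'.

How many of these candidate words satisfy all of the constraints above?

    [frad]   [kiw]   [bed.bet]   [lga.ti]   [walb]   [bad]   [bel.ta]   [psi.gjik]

[frad] — σ1 onset /fr/ (2C), coda /d/ ok → well-formed
[kiw] — σ1 onset /k/, coda /w/ ok → well-formed
[bed.bet] — σ1 onset /b/, coda /d/ ok; σ2 onset /b/, coda /t/ ok → well-formed
[lga.ti] — σ1 onset /lg/ (2C), coda /∅/ ok; σ2 onset /t/, coda /∅/ ok → well-formed
[walb] — σ1 onset /w/, coda /lb/ (4→1 falls) ok → well-formed
[bad] — σ1 onset /b/, coda /d/ ok → well-formed
[bel.ta] — σ1 onset /b/, coda /l/ ok; σ2 onset /t/, coda /∅/ ok → well-formed
[psi.gjik] — σ1 onset /ps/ (2C), coda /∅/ ok; σ2 onset /gj/ (2C), coda /k/ ok → well-formed
Well-formed: [frad], [kiw], [bed.bet], [lga.ti], [walb], [bad], [bel.ta], [psi.gjik] → 8.

8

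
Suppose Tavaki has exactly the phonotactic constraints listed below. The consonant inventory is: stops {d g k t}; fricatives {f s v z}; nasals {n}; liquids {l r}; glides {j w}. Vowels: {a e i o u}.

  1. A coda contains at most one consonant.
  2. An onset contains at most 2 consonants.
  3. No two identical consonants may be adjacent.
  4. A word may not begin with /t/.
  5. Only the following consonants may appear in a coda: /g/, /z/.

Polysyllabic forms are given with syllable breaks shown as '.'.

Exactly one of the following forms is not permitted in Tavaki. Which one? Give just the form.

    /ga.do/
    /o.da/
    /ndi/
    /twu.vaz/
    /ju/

/twu.vaz/

/ga.do/ — σ1 onset /g/, coda /∅/ ok; σ2 onset /d/, coda /∅/ ok → permitted
/o.da/ — σ1 onset /∅/, coda /∅/ ok; σ2 onset /d/, coda /∅/ ok → permitted
/ndi/ — σ1 onset /nd/ (2C), coda /∅/ ok → permitted
/twu.vaz/ — violates constraint 4: word begins with /t/ → not permitted
/ju/ — σ1 onset /j/, coda /∅/ ok → permitted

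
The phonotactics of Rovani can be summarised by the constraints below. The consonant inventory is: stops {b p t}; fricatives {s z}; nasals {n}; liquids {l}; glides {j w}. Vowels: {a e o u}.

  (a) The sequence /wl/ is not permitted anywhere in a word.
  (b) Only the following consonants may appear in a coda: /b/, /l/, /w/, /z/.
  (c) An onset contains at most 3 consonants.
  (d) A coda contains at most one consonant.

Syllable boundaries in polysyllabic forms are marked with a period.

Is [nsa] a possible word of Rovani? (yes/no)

yes

[nsa] — σ1 onset /ns/ (2C), coda /∅/ ok → phonotactically legal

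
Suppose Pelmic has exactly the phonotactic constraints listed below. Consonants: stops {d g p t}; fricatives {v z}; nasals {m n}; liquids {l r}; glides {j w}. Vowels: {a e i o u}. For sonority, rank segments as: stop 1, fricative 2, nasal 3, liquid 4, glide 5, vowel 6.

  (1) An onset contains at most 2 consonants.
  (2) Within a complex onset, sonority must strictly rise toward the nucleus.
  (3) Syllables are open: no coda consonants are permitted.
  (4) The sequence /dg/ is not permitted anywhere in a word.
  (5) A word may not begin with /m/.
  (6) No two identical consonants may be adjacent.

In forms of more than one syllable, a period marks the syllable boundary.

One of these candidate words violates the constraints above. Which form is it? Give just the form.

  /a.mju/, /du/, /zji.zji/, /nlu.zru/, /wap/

/wap/

/a.mju/ — σ1 onset /∅/, coda /∅/ ok; σ2 onset /mj/ (3→5 rises), coda /∅/ ok → permitted
/du/ — σ1 onset /d/, coda /∅/ ok → permitted
/zji.zji/ — σ1 onset /zj/ (2→5 rises), coda /∅/ ok; σ2 onset /zj/ (2→5 rises), coda /∅/ ok → permitted
/nlu.zru/ — σ1 onset /nl/ (3→4 rises), coda /∅/ ok; σ2 onset /zr/ (2→4 rises), coda /∅/ ok → permitted
/wap/ — violates constraint 3: syllable 1 coda /p/ has 1 consonant (> 0) → not permitted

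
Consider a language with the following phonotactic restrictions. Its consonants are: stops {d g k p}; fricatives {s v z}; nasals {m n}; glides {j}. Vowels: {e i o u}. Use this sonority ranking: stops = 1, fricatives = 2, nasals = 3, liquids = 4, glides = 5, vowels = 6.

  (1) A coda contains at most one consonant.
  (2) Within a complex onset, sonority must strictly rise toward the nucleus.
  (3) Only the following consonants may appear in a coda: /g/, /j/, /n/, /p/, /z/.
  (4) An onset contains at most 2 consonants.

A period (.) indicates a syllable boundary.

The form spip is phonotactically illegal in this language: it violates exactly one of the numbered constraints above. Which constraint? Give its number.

spip: syllable 1 onset /sp/: /s/ (fricative, 2) → /p/ (stop, 1) does not rise.
This is a violation of constraint 2: "Within a complex onset, sonority must strictly rise toward the nucleus."
The remaining constraints (1, 3, 4) are satisfied.

2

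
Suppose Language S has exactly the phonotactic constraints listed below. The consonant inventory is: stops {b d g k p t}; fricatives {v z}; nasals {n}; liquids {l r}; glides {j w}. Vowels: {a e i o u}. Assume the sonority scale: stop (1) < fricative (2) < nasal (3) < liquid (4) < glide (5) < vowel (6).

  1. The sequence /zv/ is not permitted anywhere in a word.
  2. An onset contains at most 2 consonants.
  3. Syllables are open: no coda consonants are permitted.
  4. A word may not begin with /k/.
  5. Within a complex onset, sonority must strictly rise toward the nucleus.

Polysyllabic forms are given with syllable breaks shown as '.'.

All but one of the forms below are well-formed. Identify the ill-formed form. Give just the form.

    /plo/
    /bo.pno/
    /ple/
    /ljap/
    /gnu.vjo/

/ljap/

/plo/ — σ1 onset /pl/ (1→4 rises), coda /∅/ ok → well-formed
/bo.pno/ — σ1 onset /b/, coda /∅/ ok; σ2 onset /pn/ (1→3 rises), coda /∅/ ok → well-formed
/ple/ — σ1 onset /pl/ (1→4 rises), coda /∅/ ok → well-formed
/ljap/ — violates constraint 3: syllable 1 coda /p/ has 1 consonant (> 0) → ill-formed
/gnu.vjo/ — σ1 onset /gn/ (1→3 rises), coda /∅/ ok; σ2 onset /vj/ (2→5 rises), coda /∅/ ok → well-formed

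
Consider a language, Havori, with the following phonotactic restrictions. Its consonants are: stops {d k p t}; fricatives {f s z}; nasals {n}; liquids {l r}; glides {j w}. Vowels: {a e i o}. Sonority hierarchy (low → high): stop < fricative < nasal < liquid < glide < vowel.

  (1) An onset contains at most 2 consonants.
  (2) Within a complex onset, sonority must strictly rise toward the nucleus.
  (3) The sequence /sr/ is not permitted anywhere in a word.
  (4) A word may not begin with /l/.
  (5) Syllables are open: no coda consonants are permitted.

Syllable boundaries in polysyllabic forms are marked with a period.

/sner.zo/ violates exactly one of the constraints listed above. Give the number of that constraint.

5

/sner.zo/: syllable 1 coda /r/ has 1 consonant (> 0).
This is a violation of constraint 5: "Syllables are open: no coda consonants are permitted."
The remaining constraints (1, 2, 3, 4) are satisfied.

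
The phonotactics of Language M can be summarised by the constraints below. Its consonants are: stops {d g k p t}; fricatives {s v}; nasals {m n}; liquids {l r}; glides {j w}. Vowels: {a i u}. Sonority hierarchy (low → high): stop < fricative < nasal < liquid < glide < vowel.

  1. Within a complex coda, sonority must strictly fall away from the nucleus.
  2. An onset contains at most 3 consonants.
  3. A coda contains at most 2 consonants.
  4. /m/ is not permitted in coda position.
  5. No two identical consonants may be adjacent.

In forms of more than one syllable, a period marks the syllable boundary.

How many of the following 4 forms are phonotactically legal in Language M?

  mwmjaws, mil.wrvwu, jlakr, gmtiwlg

0

mwmjaws — violates constraint 2: syllable 1 onset /mwmj/ has 4 consonants (> 3) → phonotactically illegal
mil.wrvwu — violates constraint 2: syllable 2 onset /wrvw/ has 4 consonants (> 3) → phonotactically illegal
jlakr — violates constraint 1: syllable 1 coda /kr/: /k/ (stop, 1) → /r/ (liquid, 4) does not fall → phonotactically illegal
gmtiwlg — violates constraint 3: syllable 1 coda /wlg/ has 3 consonants (> 2) → phonotactically illegal
No form is phonotactically legal → 0.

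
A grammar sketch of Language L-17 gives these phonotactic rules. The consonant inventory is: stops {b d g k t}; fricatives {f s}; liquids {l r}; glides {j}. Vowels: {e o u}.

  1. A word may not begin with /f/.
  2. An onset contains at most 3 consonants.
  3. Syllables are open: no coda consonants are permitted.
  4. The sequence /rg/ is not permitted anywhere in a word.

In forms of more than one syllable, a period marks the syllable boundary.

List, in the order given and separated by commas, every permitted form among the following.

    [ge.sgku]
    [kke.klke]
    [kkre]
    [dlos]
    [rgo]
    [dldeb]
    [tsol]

[ge.sgku] — σ1 onset /g/, coda /∅/ ok; σ2 onset /sgk/ (3C), coda /∅/ ok → permitted
[kke.klke] — σ1 onset /kk/ (2C), coda /∅/ ok; σ2 onset /klk/ (3C), coda /∅/ ok → permitted
[kkre] — σ1 onset /kkr/ (3C), coda /∅/ ok → permitted
[dlos] — violates constraint 3: syllable 1 coda /s/ has 1 consonant (> 0) → not permitted
[rgo] — violates constraint 4: contains banned sequence /rg/ → not permitted
[dldeb] — violates constraint 3: syllable 1 coda /b/ has 1 consonant (> 0) → not permitted
[tsol] — violates constraint 3: syllable 1 coda /l/ has 1 consonant (> 0) → not permitted

[ge.sgku], [kke.klke], [kkre]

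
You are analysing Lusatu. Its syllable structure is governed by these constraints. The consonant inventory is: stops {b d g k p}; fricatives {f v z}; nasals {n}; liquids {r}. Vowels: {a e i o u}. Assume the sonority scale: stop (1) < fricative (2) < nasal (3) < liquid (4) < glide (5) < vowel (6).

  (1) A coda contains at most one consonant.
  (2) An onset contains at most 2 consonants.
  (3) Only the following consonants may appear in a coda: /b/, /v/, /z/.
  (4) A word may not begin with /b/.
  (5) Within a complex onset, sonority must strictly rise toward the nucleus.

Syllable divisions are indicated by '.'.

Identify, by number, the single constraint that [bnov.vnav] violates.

4

[bnov.vnav]: word begins with /b/.
This is a violation of constraint 4: "A word may not begin with /b/."
The remaining constraints (1, 2, 3, 5) are satisfied.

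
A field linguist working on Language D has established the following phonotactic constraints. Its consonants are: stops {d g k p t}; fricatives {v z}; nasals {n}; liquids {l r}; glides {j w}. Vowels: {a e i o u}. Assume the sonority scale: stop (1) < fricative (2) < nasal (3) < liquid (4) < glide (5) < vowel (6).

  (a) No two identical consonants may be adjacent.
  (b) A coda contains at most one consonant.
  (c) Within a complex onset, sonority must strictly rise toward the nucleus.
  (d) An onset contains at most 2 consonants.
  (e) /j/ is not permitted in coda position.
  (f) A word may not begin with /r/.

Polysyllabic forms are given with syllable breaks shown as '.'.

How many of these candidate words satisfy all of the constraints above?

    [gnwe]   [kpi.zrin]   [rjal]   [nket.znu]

[gnwe] — violates constraint (d): syllable 1 onset /gnw/ has 3 consonants (> 2) → not permitted
[kpi.zrin] — violates constraint (c): syllable 1 onset /kp/: /k/ (stop, 1) → /p/ (stop, 1) does not rise → not permitted
[rjal] — violates constraint (f): word begins with /r/ → not permitted
[nket.znu] — violates constraint (c): syllable 1 onset /nk/: /n/ (nasal, 3) → /k/ (stop, 1) does not rise → not permitted
No form is permitted → 0.

0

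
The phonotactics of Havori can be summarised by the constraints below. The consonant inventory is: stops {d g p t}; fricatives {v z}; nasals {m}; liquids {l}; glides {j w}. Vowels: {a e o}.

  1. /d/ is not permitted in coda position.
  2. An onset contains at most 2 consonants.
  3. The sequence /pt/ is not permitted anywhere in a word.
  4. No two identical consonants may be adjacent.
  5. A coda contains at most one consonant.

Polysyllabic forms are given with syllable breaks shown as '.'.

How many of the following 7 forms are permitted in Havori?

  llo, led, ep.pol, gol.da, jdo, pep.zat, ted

llo — violates constraint 4: adjacent identical consonants /ll/ → not permitted
led — violates constraint 1: syllable 1 coda contains /d/ → not permitted
ep.pol — violates constraint 4: adjacent identical consonants /pp/ → not permitted
gol.da — σ1 onset /g/, coda /l/ ok; σ2 onset /d/, coda /∅/ ok → permitted
jdo — σ1 onset /jd/ (2C), coda /∅/ ok → permitted
pep.zat — σ1 onset /p/, coda /p/ ok; σ2 onset /z/, coda /t/ ok → permitted
ted — violates constraint 1: syllable 1 coda contains /d/ → not permitted
Permitted: gol.da, jdo, pep.zat → 3.

3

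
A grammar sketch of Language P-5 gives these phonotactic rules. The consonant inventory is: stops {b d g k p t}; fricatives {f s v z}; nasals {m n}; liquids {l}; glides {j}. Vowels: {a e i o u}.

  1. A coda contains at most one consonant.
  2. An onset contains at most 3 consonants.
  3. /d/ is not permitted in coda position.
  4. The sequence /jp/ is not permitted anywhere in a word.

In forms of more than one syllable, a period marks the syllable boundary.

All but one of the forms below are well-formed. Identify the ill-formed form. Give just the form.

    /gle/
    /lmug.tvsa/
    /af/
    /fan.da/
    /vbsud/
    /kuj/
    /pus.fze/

/gle/ — σ1 onset /gl/ (2C), coda /∅/ ok → well-formed
/lmug.tvsa/ — σ1 onset /lm/ (2C), coda /g/ ok; σ2 onset /tvs/ (3C), coda /∅/ ok → well-formed
/af/ — σ1 onset /∅/, coda /f/ ok → well-formed
/fan.da/ — σ1 onset /f/, coda /n/ ok; σ2 onset /d/, coda /∅/ ok → well-formed
/vbsud/ — violates constraint 3: syllable 1 coda contains /d/ → ill-formed
/kuj/ — σ1 onset /k/, coda /j/ ok → well-formed
/pus.fze/ — σ1 onset /p/, coda /s/ ok; σ2 onset /fz/ (2C), coda /∅/ ok → well-formed

/vbsud/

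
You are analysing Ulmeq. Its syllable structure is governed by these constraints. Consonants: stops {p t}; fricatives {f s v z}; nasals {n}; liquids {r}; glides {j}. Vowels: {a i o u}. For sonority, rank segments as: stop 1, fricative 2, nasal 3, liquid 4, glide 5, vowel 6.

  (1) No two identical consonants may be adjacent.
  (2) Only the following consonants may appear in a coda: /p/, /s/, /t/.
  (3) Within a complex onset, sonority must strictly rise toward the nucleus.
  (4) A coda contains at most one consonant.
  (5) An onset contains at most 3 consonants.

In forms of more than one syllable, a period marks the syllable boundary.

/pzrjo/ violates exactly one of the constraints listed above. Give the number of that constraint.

5

/pzrjo/: syllable 1 onset /pzrj/ has 4 consonants (> 3).
This is a violation of constraint 5: "An onset contains at most 3 consonants."
The remaining constraints (1, 2, 3, 4) are satisfied.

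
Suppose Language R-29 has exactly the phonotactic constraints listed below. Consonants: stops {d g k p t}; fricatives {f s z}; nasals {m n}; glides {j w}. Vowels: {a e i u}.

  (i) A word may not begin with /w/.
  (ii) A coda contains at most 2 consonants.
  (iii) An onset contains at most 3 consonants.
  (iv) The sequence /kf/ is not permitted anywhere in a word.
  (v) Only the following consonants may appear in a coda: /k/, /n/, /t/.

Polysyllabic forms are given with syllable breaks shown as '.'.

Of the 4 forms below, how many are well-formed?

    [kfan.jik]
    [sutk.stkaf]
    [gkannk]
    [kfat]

0

[kfan.jik] — violates constraint (iv): contains banned sequence /kf/ → ill-formed
[sutk.stkaf] — violates constraint (v): syllable 2 coda contains /f/, which is not a licensed coda consonant → ill-formed
[gkannk] — violates constraint (ii): syllable 1 coda /nnk/ has 3 consonants (> 2) → ill-formed
[kfat] — violates constraint (iv): contains banned sequence /kf/ → ill-formed
No form is well-formed → 0.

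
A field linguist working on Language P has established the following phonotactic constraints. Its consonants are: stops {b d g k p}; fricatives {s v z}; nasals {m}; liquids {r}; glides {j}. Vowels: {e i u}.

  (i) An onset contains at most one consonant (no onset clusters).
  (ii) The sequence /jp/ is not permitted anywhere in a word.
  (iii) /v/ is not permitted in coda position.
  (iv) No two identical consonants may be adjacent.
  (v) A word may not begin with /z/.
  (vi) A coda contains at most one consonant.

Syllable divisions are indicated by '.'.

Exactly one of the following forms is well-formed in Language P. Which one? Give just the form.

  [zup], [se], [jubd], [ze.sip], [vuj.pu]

[se]

[zup] — violates constraint (v): word begins with /z/ → ill-formed
[se] — σ1 onset /s/, coda /∅/ ok → well-formed
[jubd] — violates constraint (vi): syllable 1 coda /bd/ has 2 consonants (> 1) → ill-formed
[ze.sip] — violates constraint (v): word begins with /z/ → ill-formed
[vuj.pu] — violates constraint (ii): contains banned sequence /jp/ → ill-formed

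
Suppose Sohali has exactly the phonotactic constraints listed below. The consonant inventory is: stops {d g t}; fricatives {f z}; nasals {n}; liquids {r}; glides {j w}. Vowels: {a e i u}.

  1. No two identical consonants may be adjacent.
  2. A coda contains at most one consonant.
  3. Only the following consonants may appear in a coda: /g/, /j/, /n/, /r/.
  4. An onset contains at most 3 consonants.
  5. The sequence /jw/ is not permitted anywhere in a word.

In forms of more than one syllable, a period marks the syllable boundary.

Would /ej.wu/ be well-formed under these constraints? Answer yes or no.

no

/ej.wu/ — violates constraint 5: contains banned sequence /jw/ → ill-formed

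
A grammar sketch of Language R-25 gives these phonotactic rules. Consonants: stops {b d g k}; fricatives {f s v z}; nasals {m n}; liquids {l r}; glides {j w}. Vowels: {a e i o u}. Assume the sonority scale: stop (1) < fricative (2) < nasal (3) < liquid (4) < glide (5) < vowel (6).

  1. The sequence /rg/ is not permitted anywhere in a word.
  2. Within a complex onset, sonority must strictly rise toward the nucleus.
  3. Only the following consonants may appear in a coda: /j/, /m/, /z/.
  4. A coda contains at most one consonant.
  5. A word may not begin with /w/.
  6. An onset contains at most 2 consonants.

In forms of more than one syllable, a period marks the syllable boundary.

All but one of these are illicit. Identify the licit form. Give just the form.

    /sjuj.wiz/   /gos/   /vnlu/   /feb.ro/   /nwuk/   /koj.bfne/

/sjuj.wiz/

/sjuj.wiz/ — σ1 onset /sj/ (2→5 rises), coda /j/ ok; σ2 onset /w/, coda /z/ ok → licit
/gos/ — violates constraint 3: syllable 1 coda contains /s/, which is not a licensed coda consonant → illicit
/vnlu/ — violates constraint 6: syllable 1 onset /vnl/ has 3 consonants (> 2) → illicit
/feb.ro/ — violates constraint 3: syllable 1 coda contains /b/, which is not a licensed coda consonant → illicit
/nwuk/ — violates constraint 3: syllable 1 coda contains /k/, which is not a licensed coda consonant → illicit
/koj.bfne/ — violates constraint 6: syllable 2 onset /bfn/ has 3 consonants (> 2) → illicit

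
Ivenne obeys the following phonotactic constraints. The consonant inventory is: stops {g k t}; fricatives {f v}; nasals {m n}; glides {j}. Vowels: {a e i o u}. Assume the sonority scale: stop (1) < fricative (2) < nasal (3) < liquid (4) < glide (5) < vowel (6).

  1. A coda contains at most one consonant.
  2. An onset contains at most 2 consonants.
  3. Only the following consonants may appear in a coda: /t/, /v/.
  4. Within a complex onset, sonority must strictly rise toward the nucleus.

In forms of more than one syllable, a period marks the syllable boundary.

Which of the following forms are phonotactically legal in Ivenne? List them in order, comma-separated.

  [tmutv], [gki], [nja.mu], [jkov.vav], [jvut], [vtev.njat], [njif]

[tmutv] — violates constraint 1: syllable 1 coda /tv/ has 2 consonants (> 1) → phonotactically illegal
[gki] — violates constraint 4: syllable 1 onset /gk/: /g/ (stop, 1) → /k/ (stop, 1) does not rise → phonotactically illegal
[nja.mu] — σ1 onset /nj/ (3→5 rises), coda /∅/ ok; σ2 onset /m/, coda /∅/ ok → phonotactically legal
[jkov.vav] — violates constraint 4: syllable 1 onset /jk/: /j/ (glide, 5) → /k/ (stop, 1) does not rise → phonotactically illegal
[jvut] — violates constraint 4: syllable 1 onset /jv/: /j/ (glide, 5) → /v/ (fricative, 2) does not rise → phonotactically illegal
[vtev.njat] — violates constraint 4: syllable 1 onset /vt/: /v/ (fricative, 2) → /t/ (stop, 1) does not rise → phonotactically illegal
[njif] — violates constraint 3: syllable 1 coda contains /f/, which is not a licensed coda consonant → phonotactically illegal

[nja.mu]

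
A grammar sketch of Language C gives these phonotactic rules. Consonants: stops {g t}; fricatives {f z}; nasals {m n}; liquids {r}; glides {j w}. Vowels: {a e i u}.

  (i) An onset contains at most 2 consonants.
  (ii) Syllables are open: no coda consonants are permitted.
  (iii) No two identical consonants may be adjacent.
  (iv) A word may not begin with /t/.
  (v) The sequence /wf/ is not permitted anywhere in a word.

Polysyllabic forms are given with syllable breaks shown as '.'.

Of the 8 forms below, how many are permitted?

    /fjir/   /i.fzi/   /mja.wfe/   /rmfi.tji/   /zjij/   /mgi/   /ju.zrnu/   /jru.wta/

3

/fjir/ — violates constraint (ii): syllable 1 coda /r/ has 1 consonant (> 0) → not permitted
/i.fzi/ — σ1 onset /∅/, coda /∅/ ok; σ2 onset /fz/ (2C), coda /∅/ ok → permitted
/mja.wfe/ — violates constraint (v): contains banned sequence /wf/ → not permitted
/rmfi.tji/ — violates constraint (i): syllable 1 onset /rmf/ has 3 consonants (> 2) → not permitted
/zjij/ — violates constraint (ii): syllable 1 coda /j/ has 1 consonant (> 0) → not permitted
/mgi/ — σ1 onset /mg/ (2C), coda /∅/ ok → permitted
/ju.zrnu/ — violates constraint (i): syllable 2 onset /zrn/ has 3 consonants (> 2) → not permitted
/jru.wta/ — σ1 onset /jr/ (2C), coda /∅/ ok; σ2 onset /wt/ (2C), coda /∅/ ok → permitted
Permitted: /i.fzi/, /mgi/, /jru.wta/ → 3.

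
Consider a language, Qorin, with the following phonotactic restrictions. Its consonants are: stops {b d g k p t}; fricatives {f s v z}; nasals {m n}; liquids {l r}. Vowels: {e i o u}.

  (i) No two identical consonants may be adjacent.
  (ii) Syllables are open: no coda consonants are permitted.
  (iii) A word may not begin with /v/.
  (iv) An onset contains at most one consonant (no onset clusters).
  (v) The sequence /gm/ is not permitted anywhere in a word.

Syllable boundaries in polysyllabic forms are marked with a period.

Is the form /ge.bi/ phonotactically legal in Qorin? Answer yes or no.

/ge.bi/ — σ1 onset /g/, coda /∅/ ok; σ2 onset /b/, coda /∅/ ok → phonotactically legal

yes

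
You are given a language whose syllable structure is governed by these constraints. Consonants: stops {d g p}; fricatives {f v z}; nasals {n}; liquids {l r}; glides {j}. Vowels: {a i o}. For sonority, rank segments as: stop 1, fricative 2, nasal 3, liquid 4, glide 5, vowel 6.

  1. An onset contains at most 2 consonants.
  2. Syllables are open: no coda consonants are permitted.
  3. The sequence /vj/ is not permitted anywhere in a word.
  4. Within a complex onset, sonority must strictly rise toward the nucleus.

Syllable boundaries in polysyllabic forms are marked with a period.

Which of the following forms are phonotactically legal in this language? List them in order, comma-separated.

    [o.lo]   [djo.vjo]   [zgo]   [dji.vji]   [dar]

[o.lo]

[o.lo] — σ1 onset /∅/, coda /∅/ ok; σ2 onset /l/, coda /∅/ ok → phonotactically legal
[djo.vjo] — violates constraint 3: contains banned sequence /vj/ → phonotactically illegal
[zgo] — violates constraint 4: syllable 1 onset /zg/: /z/ (fricative, 2) → /g/ (stop, 1) does not rise → phonotactically illegal
[dji.vji] — violates constraint 3: contains banned sequence /vj/ → phonotactically illegal
[dar] — violates constraint 2: syllable 1 coda /r/ has 1 consonant (> 0) → phonotactically illegal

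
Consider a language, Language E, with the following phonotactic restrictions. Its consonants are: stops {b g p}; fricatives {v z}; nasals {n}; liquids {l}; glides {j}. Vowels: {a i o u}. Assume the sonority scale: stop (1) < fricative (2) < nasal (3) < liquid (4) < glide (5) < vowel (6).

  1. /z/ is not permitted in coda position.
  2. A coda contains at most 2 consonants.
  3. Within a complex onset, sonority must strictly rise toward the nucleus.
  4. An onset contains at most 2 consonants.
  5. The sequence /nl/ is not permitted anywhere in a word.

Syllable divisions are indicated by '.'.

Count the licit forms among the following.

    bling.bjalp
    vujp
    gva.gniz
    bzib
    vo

bling.bjalp — σ1 onset /bl/ (1→4 rises), coda /ng/ (2C) ok; σ2 onset /bj/ (1→5 rises), coda /lp/ (2C) ok → licit
vujp — σ1 onset /v/, coda /jp/ (2C) ok → licit
gva.gniz — violates constraint 1: syllable 2 coda contains /z/ → illicit
bzib — σ1 onset /bz/ (1→2 rises), coda /b/ ok → licit
vo — σ1 onset /v/, coda /∅/ ok → licit
Licit: bling.bjalp, vujp, bzib, vo → 4.

4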